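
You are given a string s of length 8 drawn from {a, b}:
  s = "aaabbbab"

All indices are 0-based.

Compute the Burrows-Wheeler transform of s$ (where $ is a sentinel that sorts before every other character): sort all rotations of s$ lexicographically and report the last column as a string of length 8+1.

rank  rotation   last
    0  $aaabbbab  b
    1  aaabbbab$  $
    2  aabbbab$a  a
    3  ab$aaabbb  b
    4  abbbab$aa  a
    5  b$aaabbba  a
    6  bab$aaabb  b
    7  bbab$aaab  b
    8  bbbab$aaa  a

b$abaabba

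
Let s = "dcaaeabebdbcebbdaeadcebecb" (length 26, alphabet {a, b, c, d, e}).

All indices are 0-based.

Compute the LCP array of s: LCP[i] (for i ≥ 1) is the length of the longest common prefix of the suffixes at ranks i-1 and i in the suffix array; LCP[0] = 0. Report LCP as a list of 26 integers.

[0, 1, 1, 1, 3, 0, 1, 1, 1, 2, 1, 2, 0, 1, 1, 3, 0, 1, 1, 2, 0, 2, 1, 2, 2, 1]

rank | idx | suffix
   0 |   2 | aaeabebdbcebbdaeadcebecb
   1 |   5 | abebdbcebbdaeadcebecb
   2 |  18 | adcebecb
   3 |   3 | aeabebdbcebbdaeadcebecb
   4 |  16 | aeadcebecb
   5 |  25 | b
   6 |  13 | bbdaeadcebecb
   7 |  10 | bcebbdaeadcebecb
   8 |  14 | bdaeadcebecb
   9 |   8 | bdbcebbdaeadcebecb
  10 |   6 | bebdbcebbdaeadcebecb
  11 |  22 | becb
  12 |   1 | caaeabebdbcebbdaeadcebecb
  13 |  24 | cb
  14 |  11 | cebbdaeadcebecb
  15 |  20 | cebecb
  16 |  15 | daeadcebecb
  17 |   9 | dbcebbdaeadcebecb
  18 |   0 | dcaaeabebdbcebbdaeadcebecb
  19 |  19 | dcebecb
  20 |   4 | eabebdbcebbdaeadcebecb
  21 |  17 | eadcebecb
  22 |  12 | ebbdaeadcebecb
  23 |   7 | ebdbcebbdaeadcebecb
  24 |  21 | ebecb
  25 |  23 | ecb

SA = [2, 5, 18, 3, 16, 25, 13, 10, 14, 8, 6, 22, 1, 24, 11, 20, 15, 9, 0, 19, 4, 17, 12, 7, 21, 23]
i: (SA[i-1],SA[i]) lcp shared
  1: (2,5) 1 'a'
  2: (5,18) 1 'a'
  3: (18,3) 1 'a'
  4: (3,16) 3 'aea'
  5: (16,25) 0 ''
  6: (25,13) 1 'b'
  7: (13,10) 1 'b'
  8: (10,14) 1 'b'
  9: (14,8) 2 'bd'
  10: (8,6) 1 'b'
  11: (6,22) 2 'be'
  12: (22,1) 0 ''
  13: (1,24) 1 'c'
  14: (24,11) 1 'c'
  15: (11,20) 3 'ceb'
  16: (20,15) 0 ''
  17: (15,9) 1 'd'
  18: (9,0) 1 'd'
  19: (0,19) 2 'dc'
  20: (19,4) 0 ''
  21: (4,17) 2 'ea'
  22: (17,12) 1 'e'
  23: (12,7) 2 'eb'
  24: (7,21) 2 'eb'
  25: (21,23) 1 'e'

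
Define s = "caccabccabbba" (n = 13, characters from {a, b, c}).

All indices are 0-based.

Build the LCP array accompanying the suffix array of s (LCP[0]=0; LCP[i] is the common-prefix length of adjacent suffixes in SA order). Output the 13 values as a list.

rank→(start, suffix):
  0 → (12, 'a')
  1 → (8, 'abbba')
  2 → (4, 'abccabbba')
  3 → (1, 'accabccabbba')
  4 → (11, 'ba')
  5 → (10, 'bba')
  6 → (9, 'bbba')
  7 → (5, 'bccabbba')
  8 → (7, 'cabbba')
  9 → (3, 'cabccabbba')
  10 → (0, 'caccabccabbba')
  11 → (6, 'ccabbba')
  12 → (2, 'ccabccabbba')

SA = [12, 8, 4, 1, 11, 10, 9, 5, 7, 3, 0, 6, 2]
rank  pair      lcp
   1  s[12:],s[8:]  1  'a'
   2  s[8:],s[4:]  2  'ab'
   3  s[4:],s[1:]  1  'a'
   4  s[1:],s[11:]  0  ''
   5  s[11:],s[10:]  1  'b'
   6  s[10:],s[9:]  2  'bb'
   7  s[9:],s[5:]  1  'b'
   8  s[5:],s[7:]  0  ''
   9  s[7:],s[3:]  3  'cab'
  10  s[3:],s[0:]  2  'ca'
  11  s[0:],s[6:]  1  'c'
  12  s[6:],s[2:]  4  'ccab'

[0, 1, 2, 1, 0, 1, 2, 1, 0, 3, 2, 1, 4]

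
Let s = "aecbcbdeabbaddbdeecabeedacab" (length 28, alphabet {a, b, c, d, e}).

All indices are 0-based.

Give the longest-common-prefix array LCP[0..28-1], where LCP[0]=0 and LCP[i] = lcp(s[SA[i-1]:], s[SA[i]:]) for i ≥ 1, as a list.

[0, 2, 2, 1, 1, 1, 0, 1, 1, 1, 1, 3, 1, 0, 3, 1, 2, 0, 1, 1, 1, 2, 0, 1, 2, 1, 1, 2]

sorted suffixes:
  #0 SA[0]=26  'ab'
  #1 SA[1]=8  'abbaddbdeecabeedacab'
  #2 SA[2]=19  'abeedacab'
  #3 SA[3]=24  'acab'
  #4 SA[4]=11  'addbdeecabeedacab'
  #5 SA[5]=0  'aecbcbdeabbaddbdeecabeedacab'
  #6 SA[6]=27  'b'
  #7 SA[7]=10  'baddbdeecabeedacab'
  #8 SA[8]=9  'bbaddbdeecabeedacab'
  #9 SA[9]=3  'bcbdeabbaddbdeecabeedacab'
  #10 SA[10]=5  'bdeabbaddbdeecabeedacab'
  #11 SA[11]=14  'bdeecabeedacab'
  #12 SA[12]=20  'beedacab'
  #13 SA[13]=25  'cab'
  #14 SA[14]=18  'cabeedacab'
  #15 SA[15]=2  'cbcbdeabbaddbdeecabeedacab'
  #16 SA[16]=4  'cbdeabbaddbdeecabeedacab'
  #17 SA[17]=23  'dacab'
  #18 SA[18]=13  'dbdeecabeedacab'
  #19 SA[19]=12  'ddbdeecabeedacab'
  #20 SA[20]=6  'deabbaddbdeecabeedacab'
  #21 SA[21]=15  'deecabeedacab'
  #22 SA[22]=7  'eabbaddbdeecabeedacab'
  #23 SA[23]=17  'ecabeedacab'
  #24 SA[24]=1  'ecbcbdeabbaddbdeecabeedacab'
  #25 SA[25]=22  'edacab'
  #26 SA[26]=16  'eecabeedacab'
  #27 SA[27]=21  'eedacab'

SA = [26, 8, 19, 24, 11, 0, 27, 10, 9, 3, 5, 14, 20, 25, 18, 2, 4, 23, 13, 12, 6, 15, 7, 17, 1, 22, 16, 21]
rank  pair      lcp
   1  s[26:],s[8:]  2  'ab'
   2  s[8:],s[19:]  2  'ab'
   3  s[19:],s[24:]  1  'a'
   4  s[24:],s[11:]  1  'a'
   5  s[11:],s[0:]  1  'a'
   6  s[0:],s[27:]  0  ''
   7  s[27:],s[10:]  1  'b'
   8  s[10:],s[9:]  1  'b'
   9  s[9:],s[3:]  1  'b'
  10  s[3:],s[5:]  1  'b'
  11  s[5:],s[14:]  3  'bde'
  12  s[14:],s[20:]  1  'b'
  13  s[20:],s[25:]  0  ''
  14  s[25:],s[18:]  3  'cab'
  15  s[18:],s[2:]  1  'c'
  16  s[2:],s[4:]  2  'cb'
  17  s[4:],s[23:]  0  ''
  18  s[23:],s[13:]  1  'd'
  19  s[13:],s[12:]  1  'd'
  20  s[12:],s[6:]  1  'd'
  21  s[6:],s[15:]  2  'de'
  22  s[15:],s[7:]  0  ''
  23  s[7:],s[17:]  1  'e'
  24  s[17:],s[1:]  2  'ec'
  25  s[1:],s[22:]  1  'e'
  26  s[22:],s[16:]  1  'e'
  27  s[16:],s[21:]  2  'ee'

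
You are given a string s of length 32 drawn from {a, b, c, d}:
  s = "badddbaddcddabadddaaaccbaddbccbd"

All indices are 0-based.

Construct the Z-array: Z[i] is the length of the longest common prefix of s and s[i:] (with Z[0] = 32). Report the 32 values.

[32, 0, 0, 0, 0, 4, 0, 0, 0, 0, 0, 0, 0, 5, 0, 0, 0, 0, 0, 0, 0, 0, 0, 4, 0, 0, 0, 1, 0, 0, 1, 0]

Z[0]=32
i=1: fresh scan; Z[1]=0
i=2: fresh scan; Z[2]=0
i=3: fresh scan; Z[3]=0
i=4: fresh scan; Z[4]=0
i=5: fresh scan; Z[5]=4 extend→box=[5,9)
i=6: min(r-i=3, Z[1]=0)=0; Z[6]=0
i=7: min(r-i=2, Z[2]=0)=0; Z[7]=0
i=8: min(r-i=1, Z[3]=0)=0; Z[8]=0
i=9: fresh scan; Z[9]=0
i=10: fresh scan; Z[10]=0
i=11: fresh scan; Z[11]=0
i=12: fresh scan; Z[12]=0
i=13: fresh scan; Z[13]=5 extend→box=[13,18)
i=14: min(r-i=4, Z[1]=0)=0; Z[14]=0
i=15: min(r-i=3, Z[2]=0)=0; Z[15]=0
i=16: min(r-i=2, Z[3]=0)=0; Z[16]=0
i=17: min(r-i=1, Z[4]=0)=0; Z[17]=0
i=18: fresh scan; Z[18]=0
i=19: fresh scan; Z[19]=0
i=20: fresh scan; Z[20]=0
i=21: fresh scan; Z[21]=0
i=22: fresh scan; Z[22]=0
i=23: fresh scan; Z[23]=4 extend→box=[23,27)
i=24: min(r-i=3, Z[1]=0)=0; Z[24]=0
i=25: min(r-i=2, Z[2]=0)=0; Z[25]=0
i=26: min(r-i=1, Z[3]=0)=0; Z[26]=0
i=27: fresh scan; Z[27]=1 extend→box=[27,28)
i=28: fresh scan; Z[28]=0
i=29: fresh scan; Z[29]=0
i=30: fresh scan; Z[30]=1 extend→box=[30,31)
i=31: fresh scan; Z[31]=0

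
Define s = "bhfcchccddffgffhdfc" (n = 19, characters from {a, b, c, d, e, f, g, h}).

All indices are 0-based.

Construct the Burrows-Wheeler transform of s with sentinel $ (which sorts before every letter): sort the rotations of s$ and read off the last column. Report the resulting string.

c$fhfccchddhdgfffcfb

rank  rotation              last
    0  $bhfcchccddffgffhdfc  c
    1  bhfcchccddffgffhdfc$  $
    2  c$bhfcchccddffgffhdf  f
    3  ccddffgffhdfc$bhfcch  h
    4  cchccddffgffhdfc$bhf  f
    5  cddffgffhdfc$bhfcchc  c
    6  chccddffgffhdfc$bhfc  c
    7  ddffgffhdfc$bhfcchcc  c
    8  dfc$bhfcchccddffgffh  h
    9  dffgffhdfc$bhfcchccd  d
   10  fc$bhfcchccddffgffhd  d
   11  fcchccddffgffhdfc$bh  h
   12  ffgffhdfc$bhfcchccdd  d
   13  ffhdfc$bhfcchccddffg  g
   14  fgffhdfc$bhfcchccddf  f
   15  fhdfc$bhfcchccddffgf  f
   16  gffhdfc$bhfcchccddff  f
   17  hccddffgffhdfc$bhfcc  c
   18  hdfc$bhfcchccddffgff  f
   19  hfcchccddffgffhdfc$b  b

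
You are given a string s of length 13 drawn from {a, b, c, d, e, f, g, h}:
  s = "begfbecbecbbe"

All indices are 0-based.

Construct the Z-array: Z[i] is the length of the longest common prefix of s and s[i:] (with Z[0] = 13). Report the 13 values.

Z[0]=13
i=1: fresh scan; Z[1]=0
i=2: fresh scan; Z[2]=0
i=3: fresh scan; Z[3]=0
i=4: fresh scan; Z[4]=2 grow→box=[4,6)
i=5: min(r-i=1, Z[1]=0)=0; Z[5]=0
i=6: fresh scan; Z[6]=0
i=7: fresh scan; Z[7]=2 grow→box=[7,9)
i=8: min(r-i=1, Z[1]=0)=0; Z[8]=0
i=9: fresh scan; Z[9]=0
i=10: fresh scan; Z[10]=1 grow→box=[10,11)
i=11: fresh scan; Z[11]=2 grow→box=[11,13)
i=12: min(r-i=1, Z[1]=0)=0; Z[12]=0

[13, 0, 0, 0, 2, 0, 0, 2, 0, 0, 1, 2, 0]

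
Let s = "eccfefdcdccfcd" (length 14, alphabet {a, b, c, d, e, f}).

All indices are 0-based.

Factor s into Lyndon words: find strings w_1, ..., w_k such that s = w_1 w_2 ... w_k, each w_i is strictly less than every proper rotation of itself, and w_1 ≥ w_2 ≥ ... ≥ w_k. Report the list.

emit factor 1: 'e' (i=0, period=1)
emit factor 2: 'ccfefdcd' (i=1, period=8)
emit factor 3: 'ccfcd' (i=9, period=5)

["e", "ccfefdcd", "ccfcd"]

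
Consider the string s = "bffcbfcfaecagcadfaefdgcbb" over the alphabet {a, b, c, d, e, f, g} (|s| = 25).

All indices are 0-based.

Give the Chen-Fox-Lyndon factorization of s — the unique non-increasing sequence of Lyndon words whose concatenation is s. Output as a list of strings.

["bffc", "bfcf", "aecagc", "adfaefdgcbb"]

emit factor 1: 'bffc' (i=0, period=4)
emit factor 2: 'bfcf' (i=4, period=4)
emit factor 3: 'aecagc' (i=8, period=6)
emit factor 4: 'adfaefdgcbb' (i=14, period=11)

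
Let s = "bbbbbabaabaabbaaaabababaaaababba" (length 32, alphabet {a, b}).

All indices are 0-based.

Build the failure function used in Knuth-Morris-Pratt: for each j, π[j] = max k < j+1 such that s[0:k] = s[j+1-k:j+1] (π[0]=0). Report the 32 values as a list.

[0, 1, 2, 3, 4, 0, 1, 0, 0, 1, 0, 0, 1, 2, 0, 0, 0, 0, 1, 0, 1, 0, 1, 0, 0, 0, 0, 1, 0, 1, 2, 0]

π[0] = 0
j=1 s[j]='b': π[1]=1 (border 'b')
j=2 s[j]='b': π[2]=2 (border 'bb')
j=3 s[j]='b': π[3]=3 (border 'bbb')
j=4 s[j]='b': π[4]=4 (border 'bbbb')
j=5 s[j]='a': k: 4→3→2→1→0; π[5]=0 (border '')
j=6 s[j]='b': π[6]=1 (border 'b')
j=7 s[j]='a': k: 1→0; π[7]=0 (border '')
j=8 s[j]='a': π[8]=0 (border '')
j=9 s[j]='b': π[9]=1 (border 'b')
j=10 s[j]='a': k: 1→0; π[10]=0 (border '')
j=11 s[j]='a': π[11]=0 (border '')
j=12 s[j]='b': π[12]=1 (border 'b')
j=13 s[j]='b': π[13]=2 (border 'bb')
j=14 s[j]='a': k: 2→1→0; π[14]=0 (border '')
j=15 s[j]='a': π[15]=0 (border '')
j=16 s[j]='a': π[16]=0 (border '')
j=17 s[j]='a': π[17]=0 (border '')
j=18 s[j]='b': π[18]=1 (border 'b')
j=19 s[j]='a': k: 1→0; π[19]=0 (border '')
j=20 s[j]='b': π[20]=1 (border 'b')
j=21 s[j]='a': k: 1→0; π[21]=0 (border '')
j=22 s[j]='b': π[22]=1 (border 'b')
j=23 s[j]='a': k: 1→0; π[23]=0 (border '')
j=24 s[j]='a': π[24]=0 (border '')
j=25 s[j]='a': π[25]=0 (border '')
j=26 s[j]='a': π[26]=0 (border '')
j=27 s[j]='b': π[27]=1 (border 'b')
j=28 s[j]='a': k: 1→0; π[28]=0 (border '')
j=29 s[j]='b': π[29]=1 (border 'b')
j=30 s[j]='b': π[30]=2 (border 'bb')
j=31 s[j]='a': k: 2→1→0; π[31]=0 (border '')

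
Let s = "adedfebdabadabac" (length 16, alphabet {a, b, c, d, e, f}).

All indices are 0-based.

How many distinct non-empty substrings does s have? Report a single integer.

sorted suffixes:
  #0 SA[0]=12  'abac'
  #1 SA[1]=8  'abadabac'
  #2 SA[2]=14  'ac'
  #3 SA[3]=10  'adabac'
  #4 SA[4]=0  'adedfebdabadabac'
  #5 SA[5]=13  'bac'
  #6 SA[6]=9  'badabac'
  #7 SA[7]=6  'bdabadabac'
  #8 SA[8]=15  'c'
  #9 SA[9]=11  'dabac'
  #10 SA[10]=7  'dabadabac'
  #11 SA[11]=1  'dedfebdabadabac'
  #12 SA[12]=3  'dfebdabadabac'
  #13 SA[13]=5  'ebdabadabac'
  #14 SA[14]=2  'edfebdabadabac'
  #15 SA[15]=4  'febdabadabac'

SA = [12, 8, 14, 10, 0, 13, 9, 6, 15, 11, 7, 1, 3, 5, 2, 4]
[i] adj suffixes → lcp
  [1] 12/8 → 3 ('aba')
  [2] 8/14 → 1 ('a')
  [3] 14/10 → 1 ('a')
  [4] 10/0 → 2 ('ad')
  [5] 0/13 → 0 ('')
  [6] 13/9 → 2 ('ba')
  [7] 9/6 → 1 ('b')
  [8] 6/15 → 0 ('')
  [9] 15/11 → 0 ('')
  [10] 11/7 → 4 ('daba')
  [11] 7/1 → 1 ('d')
  [12] 1/3 → 1 ('d')
  [13] 3/5 → 0 ('')
  [14] 5/2 → 1 ('e')
  [15] 2/4 → 0 ('')

n(n+1)/2 = 16·17/2 = 136
Σ LCP = 0 + 3 + 1 + 1 + 2 + 0 + 2 + 1 + 0 + 0 + 4 + 1 + 1 + 0 + 1 + 0 = 17
distinct = 136 − 17 = 119

119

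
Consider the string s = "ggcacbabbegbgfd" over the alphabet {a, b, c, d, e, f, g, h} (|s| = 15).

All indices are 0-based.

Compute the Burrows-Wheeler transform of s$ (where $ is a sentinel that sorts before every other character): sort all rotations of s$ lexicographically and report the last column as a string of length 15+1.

rank  rotation          last
    0  $ggcacbabbegbgfd  d
    1  abbegbgfd$ggcacb  b
    2  acbabbegbgfd$ggc  c
    3  babbegbgfd$ggcac  c
    4  bbegbgfd$ggcacba  a
    5  begbgfd$ggcacbab  b
    6  bgfd$ggcacbabbeg  g
    7  cacbabbegbgfd$gg  g
    8  cbabbegbgfd$ggca  a
    9  d$ggcacbabbegbgf  f
   10  egbgfd$ggcacbabb  b
   11  fd$ggcacbabbegbg  g
   12  gbgfd$ggcacbabbe  e
   13  gcacbabbegbgfd$g  g
   14  gfd$ggcacbabbegb  b
   15  ggcacbabbegbgfd$  $

dbccabggafbgegb$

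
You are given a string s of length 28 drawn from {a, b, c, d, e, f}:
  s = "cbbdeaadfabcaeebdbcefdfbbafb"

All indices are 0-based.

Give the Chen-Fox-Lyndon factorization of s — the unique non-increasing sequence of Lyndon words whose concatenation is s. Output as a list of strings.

["c", "bbde", "aadfabcaeebdbcefdfbbafb"]

emit factor 1: 'c' (i=0, period=1)
emit factor 2: 'bbde' (i=1, period=4)
emit factor 3: 'aadfabcaeebdbcefdfbbafb' (i=5, period=23)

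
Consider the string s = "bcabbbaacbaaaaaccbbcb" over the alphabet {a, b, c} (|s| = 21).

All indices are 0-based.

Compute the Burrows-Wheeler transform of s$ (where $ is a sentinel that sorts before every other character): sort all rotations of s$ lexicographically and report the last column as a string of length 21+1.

rank  rotation                last
    0  $bcabbbaacbaaaaaccbbcb  b
    1  aaaaaccbbcb$bcabbbaacb  b
    2  aaaaccbbcb$bcabbbaacba  a
    3  aaaccbbcb$bcabbbaacbaa  a
    4  aacbaaaaaccbbcb$bcabbb  b
    5  aaccbbcb$bcabbbaacbaaa  a
    6  abbbaacbaaaaaccbbcb$bc  c
    7  acbaaaaaccbbcb$bcabbba  a
    8  accbbcb$bcabbbaacbaaaa  a
    9  b$bcabbbaacbaaaaaccbbc  c
   10  baaaaaccbbcb$bcabbbaac  c
   11  baacbaaaaaccbbcb$bcabb  b
   12  bbaacbaaaaaccbbcb$bcab  b
   13  bbbaacbaaaaaccbbcb$bca  a
   14  bbcb$bcabbbaacbaaaaacc  c
   15  bcabbbaacbaaaaaccbbcb$  $
   16  bcb$bcabbbaacbaaaaaccb  b
   17  cabbbaacbaaaaaccbbcb$b  b
   18  cb$bcabbbaacbaaaaaccbb  b
   19  cbaaaaaccbbcb$bcabbbaa  a
   20  cbbcb$bcabbbaacbaaaaac  c
   21  ccbbcb$bcabbbaacbaaaaa  a

bbaabacaaccbbac$bbbaca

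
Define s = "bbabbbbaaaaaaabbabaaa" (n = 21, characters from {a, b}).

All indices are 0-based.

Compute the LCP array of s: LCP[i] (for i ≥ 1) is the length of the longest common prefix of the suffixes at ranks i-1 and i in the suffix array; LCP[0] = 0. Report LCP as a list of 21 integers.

[0, 1, 2, 3, 6, 5, 4, 3, 2, 1, 2, 3, 0, 4, 2, 3, 1, 3, 4, 2, 3]

sorted suffixes:
  #0 SA[0]=20  'a'
  #1 SA[1]=19  'aa'
  #2 SA[2]=18  'aaa'
  #3 SA[3]=7  'aaaaaaabbabaaa'
  #4 SA[4]=8  'aaaaaabbabaaa'
  #5 SA[5]=9  'aaaaabbabaaa'
  #6 SA[6]=10  'aaaabbabaaa'
  #7 SA[7]=11  'aaabbabaaa'
  #8 SA[8]=12  'aabbabaaa'
  #9 SA[9]=16  'abaaa'
  #10 SA[10]=13  'abbabaaa'
  #11 SA[11]=2  'abbbbaaaaaaabbabaaa'
  #12 SA[12]=17  'baaa'
  #13 SA[13]=6  'baaaaaaabbabaaa'
  #14 SA[14]=15  'babaaa'
  #15 SA[15]=1  'babbbbaaaaaaabbabaaa'
  #16 SA[16]=5  'bbaaaaaaabbabaaa'
  #17 SA[17]=14  'bbabaaa'
  #18 SA[18]=0  'bbabbbbaaaaaaabbabaaa'
  #19 SA[19]=4  'bbbaaaaaaabbabaaa'
  #20 SA[20]=3  'bbbbaaaaaaabbabaaa'

SA = [20, 19, 18, 7, 8, 9, 10, 11, 12, 16, 13, 2, 17, 6, 15, 1, 5, 14, 0, 4, 3]
rank  pair      lcp
   1  s[20:],s[19:]  1  'a'
   2  s[19:],s[18:]  2  'aa'
   3  s[18:],s[7:]  3  'aaa'
   4  s[7:],s[8:]  6  'aaaaaa'
   5  s[8:],s[9:]  5  'aaaaa'
   6  s[9:],s[10:]  4  'aaaa'
   7  s[10:],s[11:]  3  'aaa'
   8  s[11:],s[12:]  2  'aa'
   9  s[12:],s[16:]  1  'a'
  10  s[16:],s[13:]  2  'ab'
  11  s[13:],s[2:]  3  'abb'
  12  s[2:],s[17:]  0  ''
  13  s[17:],s[6:]  4  'baaa'
  14  s[6:],s[15:]  2  'ba'
  15  s[15:],s[1:]  3  'bab'
  16  s[1:],s[5:]  1  'b'
  17  s[5:],s[14:]  3  'bba'
  18  s[14:],s[0:]  4  'bbab'
  19  s[0:],s[4:]  2  'bb'
  20  s[4:],s[3:]  3  'bbb'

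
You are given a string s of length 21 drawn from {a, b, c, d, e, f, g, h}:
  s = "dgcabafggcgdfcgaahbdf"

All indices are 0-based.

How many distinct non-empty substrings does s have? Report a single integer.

214

rank | idx | suffix
   0 |  15 | aahbdf
   1 |   3 | abafggcgdfcgaahbdf
   2 |   5 | afggcgdfcgaahbdf
   3 |  16 | ahbdf
   4 |   4 | bafggcgdfcgaahbdf
   5 |  18 | bdf
   6 |   2 | cabafggcgdfcgaahbdf
   7 |  13 | cgaahbdf
   8 |   9 | cgdfcgaahbdf
   9 |  19 | df
  10 |  11 | dfcgaahbdf
  11 |   0 | dgcabafggcgdfcgaahbdf
  12 |  20 | f
  13 |  12 | fcgaahbdf
  14 |   6 | fggcgdfcgaahbdf
  15 |  14 | gaahbdf
  16 |   1 | gcabafggcgdfcgaahbdf
  17 |   8 | gcgdfcgaahbdf
  18 |  10 | gdfcgaahbdf
  19 |   7 | ggcgdfcgaahbdf
  20 |  17 | hbdf

SA = [15, 3, 5, 16, 4, 18, 2, 13, 9, 19, 11, 0, 20, 12, 6, 14, 1, 8, 10, 7, 17]
[i] adj suffixes → lcp
  [1] 15/3 → 1 ('a')
  [2] 3/5 → 1 ('a')
  [3] 5/16 → 1 ('a')
  [4] 16/4 → 0 ('')
  [5] 4/18 → 1 ('b')
  [6] 18/2 → 0 ('')
  [7] 2/13 → 1 ('c')
  [8] 13/9 → 2 ('cg')
  [9] 9/19 → 0 ('')
  [10] 19/11 → 2 ('df')
  [11] 11/0 → 1 ('d')
  [12] 0/20 → 0 ('')
  [13] 20/12 → 1 ('f')
  [14] 12/6 → 1 ('f')
  [15] 6/14 → 0 ('')
  [16] 14/1 → 1 ('g')
  [17] 1/8 → 2 ('gc')
  [18] 8/10 → 1 ('g')
  [19] 10/7 → 1 ('g')
  [20] 7/17 → 0 ('')

n(n+1)/2 = 21·22/2 = 231
Σ LCP = 0 + 1 + 1 + 1 + 0 + 1 + 0 + 1 + 2 + 0 + 2 + 1 + 0 + 1 + 1 + 0 + 1 + 2 + 1 + 1 + 0 = 17
distinct = 231 − 17 = 214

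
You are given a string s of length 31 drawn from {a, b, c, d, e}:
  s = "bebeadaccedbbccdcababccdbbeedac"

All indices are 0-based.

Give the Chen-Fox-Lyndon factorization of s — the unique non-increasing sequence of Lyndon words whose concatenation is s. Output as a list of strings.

emit factor 1: 'be' (i=0, period=2)
emit factor 2: 'be' (i=2, period=2)
emit factor 3: 'ad' (i=4, period=2)
emit factor 4: 'accedbbccdc' (i=6, period=11)
emit factor 5: 'ababccdbbeedac' (i=17, period=14)

["be", "be", "ad", "accedbbccdc", "ababccdbbeedac"]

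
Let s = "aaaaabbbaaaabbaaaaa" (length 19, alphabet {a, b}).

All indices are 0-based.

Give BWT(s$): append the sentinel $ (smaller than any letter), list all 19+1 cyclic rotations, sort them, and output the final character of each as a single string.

rank  rotation              last
    0  $aaaaabbbaaaabbaaaaa  a
    1  a$aaaaabbbaaaabbaaaa  a
    2  aa$aaaaabbbaaaabbaaa  a
    3  aaa$aaaaabbbaaaabbaa  a
    4  aaaa$aaaaabbbaaaabba  a
    5  aaaaa$aaaaabbbaaaabb  b
    6  aaaaabbbaaaabbaaaaa$  $
    7  aaaabbaaaaa$aaaaabbb  b
    8  aaaabbbaaaabbaaaaa$a  a
    9  aaabbaaaaa$aaaaabbba  a
   10  aaabbbaaaabbaaaaa$aa  a
   11  aabbaaaaa$aaaaabbbaa  a
   12  aabbbaaaabbaaaaa$aaa  a
   13  abbaaaaa$aaaaabbbaaa  a
   14  abbbaaaabbaaaaa$aaaa  a
   15  baaaaa$aaaaabbbaaaab  b
   16  baaaabbaaaaa$aaaaabb  b
   17  bbaaaaa$aaaaabbbaaaa  a
   18  bbaaaabbaaaaa$aaaaab  b
   19  bbbaaaabbaaaaa$aaaaa  a

aaaaab$baaaaaaabbaba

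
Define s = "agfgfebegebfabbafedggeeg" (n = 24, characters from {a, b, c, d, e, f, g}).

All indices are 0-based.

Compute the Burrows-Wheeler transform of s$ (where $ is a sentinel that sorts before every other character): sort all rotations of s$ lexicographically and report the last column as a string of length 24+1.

gfb$baeeefgfgebbgageegfad

rank  rotation                   last
    0  $agfgfebegebfabbafedggeeg  g
    1  abbafedggeeg$agfgfebegebf  f
    2  afedggeeg$agfgfebegebfabb  b
    3  agfgfebegebfabbafedggeeg$  $
    4  bafedggeeg$agfgfebegebfab  b
    5  bbafedggeeg$agfgfebegebfa  a
    6  begebfabbafedggeeg$agfgfe  e
    7  bfabbafedggeeg$agfgfebege  e
    8  dggeeg$agfgfebegebfabbafe  e
    9  ebegebfabbafedggeeg$agfgf  f
   10  ebfabbafedggeeg$agfgfebeg  g
   11  edggeeg$agfgfebegebfabbaf  f
   12  eeg$agfgfebegebfabbafedgg  g
   13  eg$agfgfebegebfabbafedgge  e
   14  egebfabbafedggeeg$agfgfeb  b
   15  fabbafedggeeg$agfgfebegeb  b
   16  febegebfabbafedggeeg$agfg  g
   17  fedggeeg$agfgfebegebfabba  a
   18  fgfebegebfabbafedggeeg$ag  g
   19  g$agfgfebegebfabbafedggee  e
   20  gebfabbafedggeeg$agfgfebe  e
   21  geeg$agfgfebegebfabbafedg  g
   22  gfebegebfabbafedggeeg$agf  f
   23  gfgfebegebfabbafedggeeg$a  a
   24  ggeeg$agfgfebegebfabbafed  d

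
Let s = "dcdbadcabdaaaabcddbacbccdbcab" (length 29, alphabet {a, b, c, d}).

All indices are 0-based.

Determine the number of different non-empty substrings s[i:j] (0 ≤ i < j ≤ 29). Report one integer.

rank→(start, suffix):
  0 → (10, 'aaaabcddbacbccdbcab')
  1 → (11, 'aaabcddbacbccdbcab')
  2 → (12, 'aabcddbacbccdbcab')
  3 → (27, 'ab')
  4 → (13, 'abcddbacbccdbcab')
  5 → (7, 'abdaaaabcddbacbccdbcab')
  6 → (19, 'acbccdbcab')
  7 → (4, 'adcabdaaaabcddbacbccdbcab')
  8 → (28, 'b')
  9 → (18, 'bacbccdbcab')
  10 → (3, 'badcabdaaaabcddbacbccdbcab')
  11 → (25, 'bcab')
  12 → (21, 'bccdbcab')
  13 → (14, 'bcddbacbccdbcab')
  14 → (8, 'bdaaaabcddbacbccdbcab')
  15 → (26, 'cab')
  16 → (6, 'cabdaaaabcddbacbccdbcab')
  17 → (20, 'cbccdbcab')
  18 → (22, 'ccdbcab')
  19 → (1, 'cdbadcabdaaaabcddbacbccdbcab')
  20 → (23, 'cdbcab')
  21 → (15, 'cddbacbccdbcab')
  22 → (9, 'daaaabcddbacbccdbcab')
  23 → (17, 'dbacbccdbcab')
  24 → (2, 'dbadcabdaaaabcddbacbccdbcab')
  25 → (24, 'dbcab')
  26 → (5, 'dcabdaaaabcddbacbccdbcab')
  27 → (0, 'dcdbadcabdaaaabcddbacbccdbcab')
  28 → (16, 'ddbacbccdbcab')

SA = [10, 11, 12, 27, 13, 7, 19, 4, 28, 18, 3, 25, 21, 14, 8, 26, 6, 20, 22, 1, 23, 15, 9, 17, 2, 24, 5, 0, 16]
[i] adj suffixes → lcp
  [1] 10/11 → 3 ('aaa')
  [2] 11/12 → 2 ('aa')
  [3] 12/27 → 1 ('a')
  [4] 27/13 → 2 ('ab')
  [5] 13/7 → 2 ('ab')
  [6] 7/19 → 1 ('a')
  [7] 19/4 → 1 ('a')
  [8] 4/28 → 0 ('')
  [9] 28/18 → 1 ('b')
  [10] 18/3 → 2 ('ba')
  [11] 3/25 → 1 ('b')
  [12] 25/21 → 2 ('bc')
  [13] 21/14 → 2 ('bc')
  [14] 14/8 → 1 ('b')
  [15] 8/26 → 0 ('')
  [16] 26/6 → 3 ('cab')
  [17] 6/20 → 1 ('c')
  [18] 20/22 → 1 ('c')
  [19] 22/1 → 1 ('c')
  [20] 1/23 → 3 ('cdb')
  [21] 23/15 → 2 ('cd')
  [22] 15/9 → 0 ('')
  [23] 9/17 → 1 ('d')
  [24] 17/2 → 3 ('dba')
  [25] 2/24 → 2 ('db')
  [26] 24/5 → 1 ('d')
  [27] 5/0 → 2 ('dc')
  [28] 0/16 → 1 ('d')

n(n+1)/2 = 29·30/2 = 435
Σ LCP = 0 + 3 + 2 + 1 + 2 + 2 + 1 + 1 + 0 + 1 + 2 + 1 + 2 + 2 + 1 + 0 + 3 + 1 + 1 + 1 + 3 + 2 + 0 + 1 + 3 + 2 + 1 + 2 + 1 = 42
distinct = 435 − 42 = 393

393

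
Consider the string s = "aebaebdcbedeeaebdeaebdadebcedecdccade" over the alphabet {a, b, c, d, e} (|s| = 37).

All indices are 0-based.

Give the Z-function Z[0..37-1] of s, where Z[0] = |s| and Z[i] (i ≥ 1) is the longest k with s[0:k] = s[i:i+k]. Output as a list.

Z[0]=37
i=1: fresh scan; Z[1]=0
i=2: fresh scan; Z[2]=0
i=3: fresh scan; Z[3]=3 grow→box=[3,6)
i=4: min(r-i=2, Z[1]=0)=0; Z[4]=0
i=5: min(r-i=1, Z[2]=0)=0; Z[5]=0
i=6: fresh scan; Z[6]=0
i=7: fresh scan; Z[7]=0
i=8: fresh scan; Z[8]=0
i=9: fresh scan; Z[9]=0
i=10: fresh scan; Z[10]=0
i=11: fresh scan; Z[11]=0
i=12: fresh scan; Z[12]=0
i=13: fresh scan; Z[13]=3 grow→box=[13,16)
i=14: min(r-i=2, Z[1]=0)=0; Z[14]=0
i=15: min(r-i=1, Z[2]=0)=0; Z[15]=0
i=16: fresh scan; Z[16]=0
i=17: fresh scan; Z[17]=0
i=18: fresh scan; Z[18]=3 grow→box=[18,21)
i=19: min(r-i=2, Z[1]=0)=0; Z[19]=0
i=20: min(r-i=1, Z[2]=0)=0; Z[20]=0
i=21: fresh scan; Z[21]=0
i=22: fresh scan; Z[22]=1 grow→box=[22,23)
i=23: fresh scan; Z[23]=0
i=24: fresh scan; Z[24]=0
i=25: fresh scan; Z[25]=0
i=26: fresh scan; Z[26]=0
i=27: fresh scan; Z[27]=0
i=28: fresh scan; Z[28]=0
i=29: fresh scan; Z[29]=0
i=30: fresh scan; Z[30]=0
i=31: fresh scan; Z[31]=0
i=32: fresh scan; Z[32]=0
i=33: fresh scan; Z[33]=0
i=34: fresh scan; Z[34]=1 grow→box=[34,35)
i=35: fresh scan; Z[35]=0
i=36: fresh scan; Z[36]=0

[37, 0, 0, 3, 0, 0, 0, 0, 0, 0, 0, 0, 0, 3, 0, 0, 0, 0, 3, 0, 0, 0, 1, 0, 0, 0, 0, 0, 0, 0, 0, 0, 0, 0, 1, 0, 0]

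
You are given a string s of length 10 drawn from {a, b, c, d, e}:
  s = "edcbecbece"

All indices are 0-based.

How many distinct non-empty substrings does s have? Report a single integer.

43

rank→(start, suffix):
  0 → (3, 'becbece')
  1 → (6, 'bece')
  2 → (2, 'cbecbece')
  3 → (5, 'cbece')
  4 → (8, 'ce')
  5 → (1, 'dcbecbece')
  6 → (9, 'e')
  7 → (4, 'ecbece')
  8 → (7, 'ece')
  9 → (0, 'edcbecbece')

SA = [3, 6, 2, 5, 8, 1, 9, 4, 7, 0]
i: (SA[i-1],SA[i]) lcp shared
  1: (3,6) 3 'bec'
  2: (6,2) 0 ''
  3: (2,5) 4 'cbec'
  4: (5,8) 1 'c'
  5: (8,1) 0 ''
  6: (1,9) 0 ''
  7: (9,4) 1 'e'
  8: (4,7) 2 'ec'
  9: (7,0) 1 'e'

n(n+1)/2 = 10·11/2 = 55
Σ LCP = 0 + 3 + 0 + 4 + 1 + 0 + 0 + 1 + 2 + 1 = 12
distinct = 55 − 12 = 43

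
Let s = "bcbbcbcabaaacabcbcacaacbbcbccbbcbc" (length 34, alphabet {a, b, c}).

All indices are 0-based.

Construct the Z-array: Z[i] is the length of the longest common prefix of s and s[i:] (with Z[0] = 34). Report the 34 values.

Z[0]=34
i=1: i≥r, start 0; Z[1]=0
i=2: i≥r, start 0; Z[2]=1 extend→box=[2,3)
i=3: i≥r, start 0; Z[3]=3 extend→box=[3,6)
i=4: min(r-i=2, Z[1]=0)=0; Z[4]=0
i=5: min(r-i=1, Z[2]=1)=1; Z[5]=2 extend→box=[5,7)
i=6: min(r-i=1, Z[1]=0)=0; Z[6]=0
i=7: i≥r, start 0; Z[7]=0
i=8: i≥r, start 0; Z[8]=1 extend→box=[8,9)
i=9: i≥r, start 0; Z[9]=0
i=10: i≥r, start 0; Z[10]=0
i=11: i≥r, start 0; Z[11]=0
i=12: i≥r, start 0; Z[12]=0
i=13: i≥r, start 0; Z[13]=0
i=14: i≥r, start 0; Z[14]=3 extend→box=[14,17)
i=15: min(r-i=2, Z[1]=0)=0; Z[15]=0
i=16: min(r-i=1, Z[2]=1)=1; Z[16]=2 extend→box=[16,18)
i=17: min(r-i=1, Z[1]=0)=0; Z[17]=0
i=18: i≥r, start 0; Z[18]=0
i=19: i≥r, start 0; Z[19]=0
i=20: i≥r, start 0; Z[20]=0
i=21: i≥r, start 0; Z[21]=0
i=22: i≥r, start 0; Z[22]=0
i=23: i≥r, start 0; Z[23]=1 extend→box=[23,24)
i=24: i≥r, start 0; Z[24]=3 extend→box=[24,27)
i=25: min(r-i=2, Z[1]=0)=0; Z[25]=0
i=26: min(r-i=1, Z[2]=1)=1; Z[26]=2 extend→box=[26,28)
i=27: min(r-i=1, Z[1]=0)=0; Z[27]=0
i=28: i≥r, start 0; Z[28]=0
i=29: i≥r, start 0; Z[29]=1 extend→box=[29,30)
i=30: i≥r, start 0; Z[30]=3 extend→box=[30,33)
i=31: min(r-i=2, Z[1]=0)=0; Z[31]=0
i=32: min(r-i=1, Z[2]=1)=1; Z[32]=2 extend→box=[32,34)
i=33: min(r-i=1, Z[1]=0)=0; Z[33]=0

[34, 0, 1, 3, 0, 2, 0, 0, 1, 0, 0, 0, 0, 0, 3, 0, 2, 0, 0, 0, 0, 0, 0, 1, 3, 0, 2, 0, 0, 1, 3, 0, 2, 0]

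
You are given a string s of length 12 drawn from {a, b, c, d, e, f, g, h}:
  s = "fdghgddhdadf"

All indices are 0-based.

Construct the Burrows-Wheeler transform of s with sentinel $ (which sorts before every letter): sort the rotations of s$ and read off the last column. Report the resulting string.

fdhgafdd$hddg

rank  rotation       last
    0  $fdghgddhdadf  f
    1  adf$fdghgddhd  d
    2  dadf$fdghgddh  h
    3  ddhdadf$fdghg  g
    4  df$fdghgddhda  a
    5  dghgddhdadf$f  f
    6  dhdadf$fdghgd  d
    7  f$fdghgddhdad  d
    8  fdghgddhdadf$  $
    9  gddhdadf$fdgh  h
   10  ghgddhdadf$fd  d
   11  hdadf$fdghgdd  d
   12  hgddhdadf$fdg  g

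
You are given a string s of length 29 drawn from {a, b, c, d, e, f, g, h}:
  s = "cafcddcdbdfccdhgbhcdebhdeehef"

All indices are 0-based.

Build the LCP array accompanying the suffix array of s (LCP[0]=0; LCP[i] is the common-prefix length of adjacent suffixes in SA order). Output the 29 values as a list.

rank→(start, suffix):
  0 → (1, 'afcddcdbdfccdhgbhcdebhdeehef')
  1 → (8, 'bdfccdhgbhcdebhdeehef')
  2 → (16, 'bhcdebhdeehef')
  3 → (21, 'bhdeehef')
  4 → (0, 'cafcddcdbdfccdhgbhcdebhdeehef')
  5 → (11, 'ccdhgbhcdebhdeehef')
  6 → (6, 'cdbdfccdhgbhcdebhdeehef')
  7 → (3, 'cddcdbdfccdhgbhcdebhdeehef')
  8 → (18, 'cdebhdeehef')
  9 → (12, 'cdhgbhcdebhdeehef')
  10 → (7, 'dbdfccdhgbhcdebhdeehef')
  11 → (5, 'dcdbdfccdhgbhcdebhdeehef')
  12 → (4, 'ddcdbdfccdhgbhcdebhdeehef')
  13 → (19, 'debhdeehef')
  14 → (23, 'deehef')
  15 → (9, 'dfccdhgbhcdebhdeehef')
  16 → (13, 'dhgbhcdebhdeehef')
  17 → (20, 'ebhdeehef')
  18 → (24, 'eehef')
  19 → (27, 'ef')
  20 → (25, 'ehef')
  21 → (28, 'f')
  22 → (10, 'fccdhgbhcdebhdeehef')
  23 → (2, 'fcddcdbdfccdhgbhcdebhdeehef')
  24 → (15, 'gbhcdebhdeehef')
  25 → (17, 'hcdebhdeehef')
  26 → (22, 'hdeehef')
  27 → (26, 'hef')
  28 → (14, 'hgbhcdebhdeehef')

SA = [1, 8, 16, 21, 0, 11, 6, 3, 18, 12, 7, 5, 4, 19, 23, 9, 13, 20, 24, 27, 25, 28, 10, 2, 15, 17, 22, 26, 14]
i: (SA[i-1],SA[i]) lcp shared
  1: (1,8) 0 ''
  2: (8,16) 1 'b'
  3: (16,21) 2 'bh'
  4: (21,0) 0 ''
  5: (0,11) 1 'c'
  6: (11,6) 1 'c'
  7: (6,3) 2 'cd'
  8: (3,18) 2 'cd'
  9: (18,12) 2 'cd'
  10: (12,7) 0 ''
  11: (7,5) 1 'd'
  12: (5,4) 1 'd'
  13: (4,19) 1 'd'
  14: (19,23) 2 'de'
  15: (23,9) 1 'd'
  16: (9,13) 1 'd'
  17: (13,20) 0 ''
  18: (20,24) 1 'e'
  19: (24,27) 1 'e'
  20: (27,25) 1 'e'
  21: (25,28) 0 ''
  22: (28,10) 1 'f'
  23: (10,2) 2 'fc'
  24: (2,15) 0 ''
  25: (15,17) 0 ''
  26: (17,22) 1 'h'
  27: (22,26) 1 'h'
  28: (26,14) 1 'h'

[0, 0, 1, 2, 0, 1, 1, 2, 2, 2, 0, 1, 1, 1, 2, 1, 1, 0, 1, 1, 1, 0, 1, 2, 0, 0, 1, 1, 1]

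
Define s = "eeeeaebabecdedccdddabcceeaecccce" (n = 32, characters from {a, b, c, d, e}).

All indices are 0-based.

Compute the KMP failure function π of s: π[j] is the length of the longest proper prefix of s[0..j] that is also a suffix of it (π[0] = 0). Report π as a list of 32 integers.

π[0] = 0
j=1 s[j]='e': π[1]=1 (border 'e')
j=2 s[j]='e': π[2]=2 (border 'ee')
j=3 s[j]='e': π[3]=3 (border 'eee')
j=4 s[j]='a': k: 3→2→1→0; π[4]=0 (border '')
j=5 s[j]='e': π[5]=1 (border 'e')
j=6 s[j]='b': k: 1→0; π[6]=0 (border '')
j=7 s[j]='a': π[7]=0 (border '')
j=8 s[j]='b': π[8]=0 (border '')
j=9 s[j]='e': π[9]=1 (border 'e')
j=10 s[j]='c': k: 1→0; π[10]=0 (border '')
j=11 s[j]='d': π[11]=0 (border '')
j=12 s[j]='e': π[12]=1 (border 'e')
j=13 s[j]='d': k: 1→0; π[13]=0 (border '')
j=14 s[j]='c': π[14]=0 (border '')
j=15 s[j]='c': π[15]=0 (border '')
j=16 s[j]='d': π[16]=0 (border '')
j=17 s[j]='d': π[17]=0 (border '')
j=18 s[j]='d': π[18]=0 (border '')
j=19 s[j]='a': π[19]=0 (border '')
j=20 s[j]='b': π[20]=0 (border '')
j=21 s[j]='c': π[21]=0 (border '')
j=22 s[j]='c': π[22]=0 (border '')
j=23 s[j]='e': π[23]=1 (border 'e')
j=24 s[j]='e': π[24]=2 (border 'ee')
j=25 s[j]='a': k: 2→1→0; π[25]=0 (border '')
j=26 s[j]='e': π[26]=1 (border 'e')
j=27 s[j]='c': k: 1→0; π[27]=0 (border '')
j=28 s[j]='c': π[28]=0 (border '')
j=29 s[j]='c': π[29]=0 (border '')
j=30 s[j]='c': π[30]=0 (border '')
j=31 s[j]='e': π[31]=1 (border 'e')

[0, 1, 2, 3, 0, 1, 0, 0, 0, 1, 0, 0, 1, 0, 0, 0, 0, 0, 0, 0, 0, 0, 0, 1, 2, 0, 1, 0, 0, 0, 0, 1]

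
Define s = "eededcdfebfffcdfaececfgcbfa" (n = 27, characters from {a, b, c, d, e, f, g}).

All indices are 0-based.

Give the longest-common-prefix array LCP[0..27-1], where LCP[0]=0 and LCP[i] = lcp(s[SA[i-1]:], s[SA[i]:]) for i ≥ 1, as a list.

[0, 1, 0, 2, 0, 1, 3, 1, 1, 0, 1, 1, 2, 0, 1, 2, 1, 2, 1, 0, 2, 1, 1, 1, 2, 1, 0]

sorted suffixes:
  #0 SA[0]=26  'a'
  #1 SA[1]=16  'aececfgcbfa'
  #2 SA[2]=24  'bfa'
  #3 SA[3]=9  'bfffcdfaececfgcbfa'
  #4 SA[4]=23  'cbfa'
  #5 SA[5]=13  'cdfaececfgcbfa'
  #6 SA[6]=5  'cdfebfffcdfaececfgcbfa'
  #7 SA[7]=18  'cecfgcbfa'
  #8 SA[8]=20  'cfgcbfa'
  #9 SA[9]=4  'dcdfebfffcdfaececfgcbfa'
  #10 SA[10]=2  'dedcdfebfffcdfaececfgcbfa'
  #11 SA[11]=14  'dfaececfgcbfa'
  #12 SA[12]=6  'dfebfffcdfaececfgcbfa'
  #13 SA[13]=8  'ebfffcdfaececfgcbfa'
  #14 SA[14]=17  'ececfgcbfa'
  #15 SA[15]=19  'ecfgcbfa'
  #16 SA[16]=3  'edcdfebfffcdfaececfgcbfa'
  #17 SA[17]=1  'ededcdfebfffcdfaececfgcbfa'
  #18 SA[18]=0  'eededcdfebfffcdfaececfgcbfa'
  #19 SA[19]=25  'fa'
  #20 SA[20]=15  'faececfgcbfa'
  #21 SA[21]=12  'fcdfaececfgcbfa'
  #22 SA[22]=7  'febfffcdfaececfgcbfa'
  #23 SA[23]=11  'ffcdfaececfgcbfa'
  #24 SA[24]=10  'fffcdfaececfgcbfa'
  #25 SA[25]=21  'fgcbfa'
  #26 SA[26]=22  'gcbfa'

SA = [26, 16, 24, 9, 23, 13, 5, 18, 20, 4, 2, 14, 6, 8, 17, 19, 3, 1, 0, 25, 15, 12, 7, 11, 10, 21, 22]
i: (SA[i-1],SA[i]) lcp shared
  1: (26,16) 1 'a'
  2: (16,24) 0 ''
  3: (24,9) 2 'bf'
  4: (9,23) 0 ''
  5: (23,13) 1 'c'
  6: (13,5) 3 'cdf'
  7: (5,18) 1 'c'
  8: (18,20) 1 'c'
  9: (20,4) 0 ''
  10: (4,2) 1 'd'
  11: (2,14) 1 'd'
  12: (14,6) 2 'df'
  13: (6,8) 0 ''
  14: (8,17) 1 'e'
  15: (17,19) 2 'ec'
  16: (19,3) 1 'e'
  17: (3,1) 2 'ed'
  18: (1,0) 1 'e'
  19: (0,25) 0 ''
  20: (25,15) 2 'fa'
  21: (15,12) 1 'f'
  22: (12,7) 1 'f'
  23: (7,11) 1 'f'
  24: (11,10) 2 'ff'
  25: (10,21) 1 'f'
  26: (21,22) 0 ''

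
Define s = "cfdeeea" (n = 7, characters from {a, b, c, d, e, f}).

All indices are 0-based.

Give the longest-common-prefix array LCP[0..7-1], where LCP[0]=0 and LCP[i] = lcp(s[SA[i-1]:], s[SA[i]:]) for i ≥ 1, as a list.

[0, 0, 0, 0, 1, 2, 0]

sorted suffixes:
  #0 SA[0]=6  'a'
  #1 SA[1]=0  'cfdeeea'
  #2 SA[2]=2  'deeea'
  #3 SA[3]=5  'ea'
  #4 SA[4]=4  'eea'
  #5 SA[5]=3  'eeea'
  #6 SA[6]=1  'fdeeea'

SA = [6, 0, 2, 5, 4, 3, 1]
i: (SA[i-1],SA[i]) lcp shared
  1: (6,0) 0 ''
  2: (0,2) 0 ''
  3: (2,5) 0 ''
  4: (5,4) 1 'e'
  5: (4,3) 2 'ee'
  6: (3,1) 0 ''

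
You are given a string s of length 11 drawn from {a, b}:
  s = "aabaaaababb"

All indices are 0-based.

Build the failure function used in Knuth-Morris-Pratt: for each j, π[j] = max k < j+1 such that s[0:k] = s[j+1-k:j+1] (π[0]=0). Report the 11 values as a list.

[0, 1, 0, 1, 2, 2, 2, 3, 4, 0, 0]

π[0] = 0
j=1 s[j]='a': π[1]=1 (border 'a')
j=2 s[j]='b': k: 1→0; π[2]=0 (border '')
j=3 s[j]='a': π[3]=1 (border 'a')
j=4 s[j]='a': π[4]=2 (border 'aa')
j=5 s[j]='a': k: 2→1; π[5]=2 (border 'aa')
j=6 s[j]='a': k: 2→1; π[6]=2 (border 'aa')
j=7 s[j]='b': π[7]=3 (border 'aab')
j=8 s[j]='a': π[8]=4 (border 'aaba')
j=9 s[j]='b': k: 4→1→0; π[9]=0 (border '')
j=10 s[j]='b': π[10]=0 (border '')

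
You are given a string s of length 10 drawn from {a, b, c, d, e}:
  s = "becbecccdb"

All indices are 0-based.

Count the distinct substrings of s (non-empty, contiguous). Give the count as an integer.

45

rank | idx | suffix
   0 |   9 | b
   1 |   0 | becbecccdb
   2 |   3 | becccdb
   3 |   2 | cbecccdb
   4 |   5 | cccdb
   5 |   6 | ccdb
   6 |   7 | cdb
   7 |   8 | db
   8 |   1 | ecbecccdb
   9 |   4 | ecccdb

SA = [9, 0, 3, 2, 5, 6, 7, 8, 1, 4]
[i] adj suffixes → lcp
  [1] 9/0 → 1 ('b')
  [2] 0/3 → 3 ('bec')
  [3] 3/2 → 0 ('')
  [4] 2/5 → 1 ('c')
  [5] 5/6 → 2 ('cc')
  [6] 6/7 → 1 ('c')
  [7] 7/8 → 0 ('')
  [8] 8/1 → 0 ('')
  [9] 1/4 → 2 ('ec')

n(n+1)/2 = 10·11/2 = 55
Σ LCP = 0 + 1 + 3 + 0 + 1 + 2 + 1 + 0 + 0 + 2 = 10
distinct = 55 − 10 = 45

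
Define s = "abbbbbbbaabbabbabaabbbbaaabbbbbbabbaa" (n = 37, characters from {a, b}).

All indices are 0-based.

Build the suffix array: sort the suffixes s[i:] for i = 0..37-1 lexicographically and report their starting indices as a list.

[36, 35, 23, 8, 17, 24, 15, 32, 12, 9, 18, 25, 0, 34, 22, 7, 16, 14, 31, 11, 33, 21, 6, 13, 30, 10, 20, 5, 29, 19, 4, 28, 3, 27, 2, 26, 1]

sorted suffixes:
  #0 SA[0]=36  'a'
  #1 SA[1]=35  'aa'
  #2 SA[2]=23  'aaabbbbbbabbaa'
  #3 SA[3]=8  'aabbabbabaabbbbaaabbbbbbabbaa'
  #4 SA[4]=17  'aabbbbaaabbbbbbabbaa'
  #5 SA[5]=24  'aabbbbbbabbaa'
  #6 SA[6]=15  'abaabbbbaaabbbbbbabbaa'
  #7 SA[7]=32  'abbaa'
  #8 SA[8]=12  'abbabaabbbbaaabbbbbbabbaa'
  #9 SA[9]=9  'abbabbabaabbbbaaabbbbbbabbaa'
  #10 SA[10]=18  'abbbbaaabbbbbbabbaa'
  #11 SA[11]=25  'abbbbbbabbaa'
  #12 SA[12]=0  'abbbbbbbaabbabbabaabbbbaaabbbbbbabbaa'
  #13 SA[13]=34  'baa'
  #14 SA[14]=22  'baaabbbbbbabbaa'
  #15 SA[15]=7  'baabbabbabaabbbbaaabbbbbbabbaa'
  #16 SA[16]=16  'baabbbbaaabbbbbbabbaa'
  #17 SA[17]=14  'babaabbbbaaabbbbbbabbaa'
  #18 SA[18]=31  'babbaa'
  #19 SA[19]=11  'babbabaabbbbaaabbbbbbabbaa'
  #20 SA[20]=33  'bbaa'
  #21 SA[21]=21  'bbaaabbbbbbabbaa'
  #22 SA[22]=6  'bbaabbabbabaabbbbaaabbbbbbabbaa'
  #23 SA[23]=13  'bbabaabbbbaaabbbbbbabbaa'
  #24 SA[24]=30  'bbabbaa'
  #25 SA[25]=10  'bbabbabaabbbbaaabbbbbbabbaa'
  #26 SA[26]=20  'bbbaaabbbbbbabbaa'
  #27 SA[27]=5  'bbbaabbabbabaabbbbaaabbbbbbabbaa'
  #28 SA[28]=29  'bbbabbaa'
  #29 SA[29]=19  'bbbbaaabbbbbbabbaa'
  #30 SA[30]=4  'bbbbaabbabbabaabbbbaaabbbbbbabbaa'
  #31 SA[31]=28  'bbbbabbaa'
  #32 SA[32]=3  'bbbbbaabbabbabaabbbbaaabbbbbbabbaa'
  #33 SA[33]=27  'bbbbbabbaa'
  #34 SA[34]=2  'bbbbbbaabbabbabaabbbbaaabbbbbbabbaa'
  #35 SA[35]=26  'bbbbbbabbaa'
  #36 SA[36]=1  'bbbbbbbaabbabbabaabbbbaaabbbbbbabbaa'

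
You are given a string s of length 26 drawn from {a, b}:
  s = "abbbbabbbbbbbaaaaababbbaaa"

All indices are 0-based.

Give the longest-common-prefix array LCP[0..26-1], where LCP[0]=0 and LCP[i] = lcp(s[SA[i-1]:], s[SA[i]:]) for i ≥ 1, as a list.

[0, 1, 2, 3, 4, 3, 2, 1, 2, 4, 5, 0, 4, 2, 5, 1, 5, 3, 2, 6, 4, 3, 5, 4, 5, 6]

sorted suffixes:
  #0 SA[0]=25  'a'
  #1 SA[1]=24  'aa'
  #2 SA[2]=23  'aaa'
  #3 SA[3]=13  'aaaaababbbaaa'
  #4 SA[4]=14  'aaaababbbaaa'
  #5 SA[5]=15  'aaababbbaaa'
  #6 SA[6]=16  'aababbbaaa'
  #7 SA[7]=17  'ababbbaaa'
  #8 SA[8]=19  'abbbaaa'
  #9 SA[9]=0  'abbbbabbbbbbbaaaaababbbaaa'
  #10 SA[10]=5  'abbbbbbbaaaaababbbaaa'
  #11 SA[11]=22  'baaa'
  #12 SA[12]=12  'baaaaababbbaaa'
  #13 SA[13]=18  'babbbaaa'
  #14 SA[14]=4  'babbbbbbbaaaaababbbaaa'
  #15 SA[15]=21  'bbaaa'
  #16 SA[16]=11  'bbaaaaababbbaaa'
  #17 SA[17]=3  'bbabbbbbbbaaaaababbbaaa'
  #18 SA[18]=20  'bbbaaa'
  #19 SA[19]=10  'bbbaaaaababbbaaa'
  #20 SA[20]=2  'bbbabbbbbbbaaaaababbbaaa'
  #21 SA[21]=9  'bbbbaaaaababbbaaa'
  #22 SA[22]=1  'bbbbabbbbbbbaaaaababbbaaa'
  #23 SA[23]=8  'bbbbbaaaaababbbaaa'
  #24 SA[24]=7  'bbbbbbaaaaababbbaaa'
  #25 SA[25]=6  'bbbbbbbaaaaababbbaaa'

SA = [25, 24, 23, 13, 14, 15, 16, 17, 19, 0, 5, 22, 12, 18, 4, 21, 11, 3, 20, 10, 2, 9, 1, 8, 7, 6]
i: (SA[i-1],SA[i]) lcp shared
  1: (25,24) 1 'a'
  2: (24,23) 2 'aa'
  3: (23,13) 3 'aaa'
  4: (13,14) 4 'aaaa'
  5: (14,15) 3 'aaa'
  6: (15,16) 2 'aa'
  7: (16,17) 1 'a'
  8: (17,19) 2 'ab'
  9: (19,0) 4 'abbb'
  10: (0,5) 5 'abbbb'
  11: (5,22) 0 ''
  12: (22,12) 4 'baaa'
  13: (12,18) 2 'ba'
  14: (18,4) 5 'babbb'
  15: (4,21) 1 'b'
  16: (21,11) 5 'bbaaa'
  17: (11,3) 3 'bba'
  18: (3,20) 2 'bb'
  19: (20,10) 6 'bbbaaa'
  20: (10,2) 4 'bbba'
  21: (2,9) 3 'bbb'
  22: (9,1) 5 'bbbba'
  23: (1,8) 4 'bbbb'
  24: (8,7) 5 'bbbbb'
  25: (7,6) 6 'bbbbbb'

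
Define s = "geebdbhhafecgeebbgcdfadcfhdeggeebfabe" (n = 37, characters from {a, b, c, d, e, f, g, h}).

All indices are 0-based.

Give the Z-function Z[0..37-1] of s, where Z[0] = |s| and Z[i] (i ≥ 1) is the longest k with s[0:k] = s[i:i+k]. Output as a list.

[37, 0, 0, 0, 0, 0, 0, 0, 0, 0, 0, 0, 4, 0, 0, 0, 0, 1, 0, 0, 0, 0, 0, 0, 0, 0, 0, 0, 1, 4, 0, 0, 0, 0, 0, 0, 0]

Z[0]=37
i=1: fresh scan; Z[1]=0
i=2: fresh scan; Z[2]=0
i=3: fresh scan; Z[3]=0
i=4: fresh scan; Z[4]=0
i=5: fresh scan; Z[5]=0
i=6: fresh scan; Z[6]=0
i=7: fresh scan; Z[7]=0
i=8: fresh scan; Z[8]=0
i=9: fresh scan; Z[9]=0
i=10: fresh scan; Z[10]=0
i=11: fresh scan; Z[11]=0
i=12: fresh scan; Z[12]=4 scan→box=[12,16)
i=13: min(r-i=3, Z[1]=0)=0; Z[13]=0
i=14: min(r-i=2, Z[2]=0)=0; Z[14]=0
i=15: min(r-i=1, Z[3]=0)=0; Z[15]=0
i=16: fresh scan; Z[16]=0
i=17: fresh scan; Z[17]=1 scan→box=[17,18)
i=18: fresh scan; Z[18]=0
i=19: fresh scan; Z[19]=0
i=20: fresh scan; Z[20]=0
i=21: fresh scan; Z[21]=0
i=22: fresh scan; Z[22]=0
i=23: fresh scan; Z[23]=0
i=24: fresh scan; Z[24]=0
i=25: fresh scan; Z[25]=0
i=26: fresh scan; Z[26]=0
i=27: fresh scan; Z[27]=0
i=28: fresh scan; Z[28]=1 scan→box=[28,29)
i=29: fresh scan; Z[29]=4 scan→box=[29,33)
i=30: min(r-i=3, Z[1]=0)=0; Z[30]=0
i=31: min(r-i=2, Z[2]=0)=0; Z[31]=0
i=32: min(r-i=1, Z[3]=0)=0; Z[32]=0
i=33: fresh scan; Z[33]=0
i=34: fresh scan; Z[34]=0
i=35: fresh scan; Z[35]=0
i=36: fresh scan; Z[36]=0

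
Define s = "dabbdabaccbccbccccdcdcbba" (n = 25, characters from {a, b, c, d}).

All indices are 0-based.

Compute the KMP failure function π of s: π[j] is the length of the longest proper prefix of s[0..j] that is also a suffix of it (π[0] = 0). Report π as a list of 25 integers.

[0, 0, 0, 0, 1, 2, 3, 0, 0, 0, 0, 0, 0, 0, 0, 0, 0, 0, 1, 0, 1, 0, 0, 0, 0]

π[0] = 0
j=1 s[j]='a': π[1]=0 (border '')
j=2 s[j]='b': π[2]=0 (border '')
j=3 s[j]='b': π[3]=0 (border '')
j=4 s[j]='d': π[4]=1 (border 'd')
j=5 s[j]='a': π[5]=2 (border 'da')
j=6 s[j]='b': π[6]=3 (border 'dab')
j=7 s[j]='a': k: 3→0; π[7]=0 (border '')
j=8 s[j]='c': π[8]=0 (border '')
j=9 s[j]='c': π[9]=0 (border '')
j=10 s[j]='b': π[10]=0 (border '')
j=11 s[j]='c': π[11]=0 (border '')
j=12 s[j]='c': π[12]=0 (border '')
j=13 s[j]='b': π[13]=0 (border '')
j=14 s[j]='c': π[14]=0 (border '')
j=15 s[j]='c': π[15]=0 (border '')
j=16 s[j]='c': π[16]=0 (border '')
j=17 s[j]='c': π[17]=0 (border '')
j=18 s[j]='d': π[18]=1 (border 'd')
j=19 s[j]='c': k: 1→0; π[19]=0 (border '')
j=20 s[j]='d': π[20]=1 (border 'd')
j=21 s[j]='c': k: 1→0; π[21]=0 (border '')
j=22 s[j]='b': π[22]=0 (border '')
j=23 s[j]='b': π[23]=0 (border '')
j=24 s[j]='a': π[24]=0 (border '')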